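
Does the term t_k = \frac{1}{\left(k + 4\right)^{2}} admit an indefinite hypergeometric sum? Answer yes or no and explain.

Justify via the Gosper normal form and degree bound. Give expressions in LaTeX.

No. Not Gosper-summable.

Ratio r(k) = (k + 4)**2/(k + 5)**2.
Gosper form: A/B · C(k+1)/C(k) with A=k**2 + 8*k + 16, B=k**2 + 10*k + 25, C=1.
Need (k**2 + 8*k + 16)·f(k+1) − (k**2 + 8*k + 16)·f(k) = 1.
Bound: deg f ≤ 0.
Write f(k) = c0. Then LHS − RHS = -1, requiring -1 = 0: contradictory. No certificate.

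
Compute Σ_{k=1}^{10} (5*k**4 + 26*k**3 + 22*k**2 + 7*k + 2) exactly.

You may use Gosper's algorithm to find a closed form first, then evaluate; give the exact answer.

Σ = 214190

Compute t_(k+1)/t_k: get (5*k**4 + 46*k**3 + 130*k**2 + 149*k + 62)/(5*k**4 + 26*k**3 + 22*k**2 + 7*k + 2).
Factor: A=1; B=1; C=k**4 + 26*k**3/5 + 22*k**2/5 + 7*k/5 + 2/5.
f must satisfy (1)·f(k+1) − (1)·f(k) = k**4 + 26*k**3/5 + 22*k**2/5 + 7*k/5 + 2/5.
deg f ≤ 5 (via 0,0,4).
Match coefficients ⇒ f(k) = k*(k**4 + 4*k**3 - 4*k**2 - k + 2)/5.
So s_k = (B(k−1)f/C)·t_k = (k*(k**4 + 4*k**3 - 4*k**2 - k + 2)/(5*k**4 + 26*k**3 + 22*k**2 + 7*k + 2))·t_k = k*(k**4 + 4*k**3 - 4*k**2 - k + 2).
Δs = 5*k**4 + 26*k**3 + 22*k**2 + 7*k + 2, as required.
Sum = s_(11) − s_(1); s_(11) = 214192, s_(1) = 2 ⇒ 214190.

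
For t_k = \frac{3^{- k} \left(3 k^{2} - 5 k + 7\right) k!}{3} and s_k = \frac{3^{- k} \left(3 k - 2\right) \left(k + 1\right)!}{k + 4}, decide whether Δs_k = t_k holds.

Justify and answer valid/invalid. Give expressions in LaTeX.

Invalid: residual - \frac{3^{- k} \left(3 k^{3} + 7 k^{2} - 22 k + 34\right) k!}{\left(k + 4\right) \left(k + 5\right)} ≠ 0.

s_(k+1) = (3*k + 1)*factorial(k + 2)/(3*3**k*(k + 5))
s_(k+1) − s_k = (3*k**3 + 10*k**2 - 9*k + 38)*factorial(k + 1)/(3*3**k*(k + 4)*(k + 5))
(s_(k+1) − s_k) − t_k = -(3*k**3 + 7*k**2 - 22*k + 34)*factorial(k)/(3**k*(k + 4)*(k + 5))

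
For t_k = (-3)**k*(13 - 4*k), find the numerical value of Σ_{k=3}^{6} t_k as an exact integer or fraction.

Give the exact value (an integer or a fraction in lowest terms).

The ratio is 3*(9 - 4*k)/(4*k - 13).
A = -3, B = 1, C = k - 13/4.
Set up (-3)·f(k+1) − (1)·f(k) − (k - 13/4) = 0.
Bound: deg f ≤ 1.
Coefficient equations give f(k) = -(k - 4)/4.
Certificate R = B(k−1)f/C = -(k - 4)/(4*k - 13) gives s_k = (-3)**k*(k - 4).
Check: Δs_k = (-3)**k*(13 - 4*k). ✓
Σ_(k=3)^(6) t_k = s_(7) − s_(3) = -6561 − (27) = -6588.

Σ = -6588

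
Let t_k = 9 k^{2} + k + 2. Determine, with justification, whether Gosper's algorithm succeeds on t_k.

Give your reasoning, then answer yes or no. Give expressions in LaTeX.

Ratio r(k) = (k + 9*(k + 1)**2 + 3)/(9*k**2 + k + 2).
Gosper form: A/B · C(k+1)/C(k) with A=1, B=1, C=k**2 + k/9 + 2/9.
Need (1)·f(k+1) − (1)·f(k) = k**2 + k/9 + 2/9.
Bound: deg f ≤ 3.
Solve for f: f(k) = k*(3*k**2 - 4*k + 3)/9 (degree 3 ≤ 3).
R(k) = B(k−1)·f(k)/C(k) = k*(3*k**2 - 4*k + 3)/(9*k**2 + k + 2); s_k = R·t_k = k*(3*k**2 - 4*k + 3).
Verify: 9*k**2 + k + 2 matches t_k.

Yes. s_k = k \left(3 k^{2} - 4 k + 3\right).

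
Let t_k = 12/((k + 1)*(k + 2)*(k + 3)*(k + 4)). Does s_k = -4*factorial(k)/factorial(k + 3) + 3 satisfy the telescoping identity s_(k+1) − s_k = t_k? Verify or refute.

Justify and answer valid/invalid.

s_(k+1) = -4*factorial(k + 1)/factorial(k + 4) + 3
s_(k+1) − s_k = 12/((k + 1)*(k + 2)*(k + 3)*(k + 4))
(s_(k+1) − s_k) − t_k = 0

Valid: the claim telescopes to t_k.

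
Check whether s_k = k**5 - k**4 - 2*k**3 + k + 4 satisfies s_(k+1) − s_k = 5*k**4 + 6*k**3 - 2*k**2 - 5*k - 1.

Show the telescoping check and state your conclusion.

valid; difference matches t_k

s_(k+1) = k + (k + 1)**5 - (k + 1)**4 - 2*(k + 1)**3 + 5
s_(k+1) − s_k = 5*k**4 + 6*k**3 - 2*k**2 - 5*k - 1
(s_(k+1) − s_k) − t_k = 0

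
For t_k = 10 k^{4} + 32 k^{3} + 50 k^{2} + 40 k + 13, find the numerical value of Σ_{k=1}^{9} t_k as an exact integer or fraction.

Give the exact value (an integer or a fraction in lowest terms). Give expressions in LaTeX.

Σ = 234297

Step 1: r(k) = (10*k**4 + 72*k**3 + 206*k**2 + 276*k + 145)/(10*k**4 + 32*k**3 + 50*k**2 + 40*k + 13).
A = 1, B = 1, C = k**4 + 16*k**3/5 + 5*k**2 + 4*k + 13/10.
Key eq: (1)·f(k+1) = (1)·f(k) + (k**4 + 16*k**3/5 + 5*k**2 + 4*k + 13/10).
From deg A=0, deg B=0, deg C=4: d=5.
Match coefficients ⇒ f(k) = k*(2*k**4 + 3*k**3 + 4*k**2 + 3*k + 1)/10.
Get s_k = R·t_k = k*(2*k**4 + 3*k**3 + 4*k**2 + 3*k + 1) with R(k) = B(k−1)f(k)/C(k) = k*(2*k**4 + 3*k**3 + 4*k**2 + 3*k + 1)/(10*k**4 + 32*k**3 + 50*k**2 + 40*k + 13).
Δs = 10*k**4 + 32*k**3 + 50*k**2 + 40*k + 13, as required.
Sum = s_(10) − s_(1); s_(10) = 234310, s_(1) = 13 ⇒ 234297.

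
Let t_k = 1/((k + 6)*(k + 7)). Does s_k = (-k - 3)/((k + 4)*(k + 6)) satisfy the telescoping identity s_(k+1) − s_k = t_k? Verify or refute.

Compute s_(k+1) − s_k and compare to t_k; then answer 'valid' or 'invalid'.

s_(k+1) = (-k - 4)/((k + 5)*(k + 7))
s_(k+1) − s_k = (k**2 + 7*k + 9)/(k**4 + 22*k**3 + 179*k**2 + 638*k + 840)
(s_(k+1) − s_k) − t_k = (-2*k - 11)/(k**4 + 22*k**3 + 179*k**2 + 638*k + 840)

Invalid: residual (-2*k - 11)/(k**4 + 22*k**3 + 179*k**2 + 638*k + 840) ≠ 0.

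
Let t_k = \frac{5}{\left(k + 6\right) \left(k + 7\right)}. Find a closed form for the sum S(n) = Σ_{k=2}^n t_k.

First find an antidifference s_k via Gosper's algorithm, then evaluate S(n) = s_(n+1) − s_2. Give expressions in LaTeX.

S(n) = \frac{5 \left(n - 1\right)}{8 \left(n + 7\right)}

The ratio is (k + 6)/(k + 8).
Take A(k)=k + 6, B(k)=k + 8, C(k)=1.
f must satisfy (k + 6)·f(k+1) − (k + 7)·f(k) = 1.
From deg A=1, deg B=1, deg C=0: d=1.
Coefficient equations give f(k) = k/6.
Then R = B(k−1)f/C = k*(k + 7)/6, so s_k = R(k)·t_k = 5*k/(6*(k + 6)).
Verify: 5/(k**2 + 13*k + 42) matches t_k.
Evaluate: s_(n+1) = 5*(n + 1)/(6*(n + 7)); subtract s_(2) = 5/24 ⇒ S(n) = 5*(n - 1)/(8*(n + 7)).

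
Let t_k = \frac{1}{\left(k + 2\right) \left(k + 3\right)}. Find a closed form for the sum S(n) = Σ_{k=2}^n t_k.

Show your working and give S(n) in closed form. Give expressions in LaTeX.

Step 1: r(k) = (k + 2)/(k + 4).
A = k + 2, B = k + 4, C = 1.
Key eq: (k + 2)·f(k+1) = (k + 3)·f(k) + (1).
From deg A=1, deg B=1, deg C=0: d=1.
A polynomial solution: f(k) = k/2.
So s_k = (B(k−1)f/C)·t_k = (k*(k + 3)/2)·t_k = k/(2*(k + 2)).
Verify: 1/(k**2 + 5*k + 6) matches t_k.
Σ_(k=2)^n t_k = s_(n+1) − s_(2) = ((n + 1)/(2*(n + 3))) − (1/4), i.e. (n - 1)/(4*(n + 3)).

S(n) = \frac{n - 1}{4 \left(n + 3\right)}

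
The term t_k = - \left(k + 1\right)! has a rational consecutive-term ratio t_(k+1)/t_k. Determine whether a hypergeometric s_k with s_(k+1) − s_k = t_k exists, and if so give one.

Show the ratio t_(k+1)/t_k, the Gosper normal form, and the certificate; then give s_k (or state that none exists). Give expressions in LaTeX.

none — t_k is not Gosper-summable

Step 1: r(k) = k + 2.
Gosper form: A/B · C(k+1)/C(k) with A=k + 2, B=1, C=1.
f must satisfy (k + 2)·f(k+1) − (1)·f(k) = 1.
From deg A=1, deg B=0, deg C=0: d=-1.
Bound -1 < 0, so the key equation has no polynomial solution.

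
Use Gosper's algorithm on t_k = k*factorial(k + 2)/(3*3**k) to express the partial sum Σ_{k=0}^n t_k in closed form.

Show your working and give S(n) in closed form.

S(n) = -2 + factorial(n + 3)/(3*3**n)

t_(k+1)/t_k = (k + 1)*(k + 3)/(3*k).
A = k/3 + 1, B = 1, C = k.
Key eq: (k/3 + 1)·f(k+1) = (1)·f(k) + (k).
Bound: deg f ≤ 0.
A polynomial solution: f(k) = 3.
So s_k = (B(k−1)f/C)·t_k = (3/k)·t_k = factorial(k + 2)/3**k.
s_(k+1) − s_k = k*factorial(k + 2)/(3*3**k) = t_k.
Telescope: S(n) = s_(n+1) − s_(0) = 3**(-n - 1)*factorial(n + 3) − (2) = -2 + factorial(n + 3)/(3*3**n).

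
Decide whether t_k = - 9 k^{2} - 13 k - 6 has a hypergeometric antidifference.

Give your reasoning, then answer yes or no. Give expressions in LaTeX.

The ratio is (9*k**2 + 31*k + 28)/(9*k**2 + 13*k + 6).
Normal form (A,B,C) = (1, 1, k**2 + 13*k/9 + 2/3).
Set up (1)·f(k+1) − (1)·f(k) − (k**2 + 13*k/9 + 2/3) = 0.
Bound: deg f ≤ 3.
Solve for f: f(k) = k*(3*k**2 + 2*k + 1)/9 (degree 3 ≤ 3).
Certificate R = B(k−1)f/C = k*(3*k**2 + 2*k + 1)/(9*k**2 + 13*k + 6) gives s_k = k*(-3*k**2 - 2*k - 1).
Check: Δs_k = -9*k**2 - 13*k - 6. ✓

Yes. s_k = k \left(- 3 k^{2} - 2 k - 1\right).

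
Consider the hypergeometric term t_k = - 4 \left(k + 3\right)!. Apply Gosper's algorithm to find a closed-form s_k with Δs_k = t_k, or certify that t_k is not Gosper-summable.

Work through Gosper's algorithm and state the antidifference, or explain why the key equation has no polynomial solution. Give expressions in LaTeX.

none — t_k is not Gosper-summable

Compute t_(k+1)/t_k: get k + 4.
A = k + 4, B = 1, C = 1.
Key eq: (k + 4)·f(k+1) = (1)·f(k) + (1).
From deg A=1, deg B=0, deg C=0: d=-1.
Negative degree bound (-1): no f exists, t_k not Gosper-summable.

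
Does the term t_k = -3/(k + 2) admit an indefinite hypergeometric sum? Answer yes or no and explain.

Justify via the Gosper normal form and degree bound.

Step 1: r(k) = (k + 2)/(k + 3).
Gosper form: A/B · C(k+1)/C(k) with A=k + 2, B=k + 3, C=1.
Need (k + 2)·f(k+1) − (k + 2)·f(k) = 1.
From deg A=1, deg B=1, deg C=0: d=0.
Generic f = c0 gives residual -1; -1 = 0 cannot hold, so t_k is not Gosper-summable.

No — t_k has no hypergeometric antidifference.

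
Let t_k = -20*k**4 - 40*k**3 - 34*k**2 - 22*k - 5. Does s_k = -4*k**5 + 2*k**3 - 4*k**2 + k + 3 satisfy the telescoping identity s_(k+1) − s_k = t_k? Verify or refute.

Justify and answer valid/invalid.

s_(k+1) = k - 4*(k + 1)**5 + 2*(k + 1)**3 - 4*(k + 1)**2 + 4
s_(k+1) − s_k = -20*k**4 - 40*k**3 - 34*k**2 - 22*k - 5
(s_(k+1) − s_k) − t_k = 0

Valid — Δs_k = t_k.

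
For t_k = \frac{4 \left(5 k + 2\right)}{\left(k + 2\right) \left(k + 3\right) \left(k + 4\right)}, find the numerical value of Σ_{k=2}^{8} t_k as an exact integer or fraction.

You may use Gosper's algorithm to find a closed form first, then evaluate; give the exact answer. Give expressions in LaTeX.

t_(k+1)/t_k = (k + 2)*(5*k + 7)/((k + 5)*(5*k + 2)).
Normal form (A,B,C) = (k + 2, k + 5, k + 2/5).
Key eq: (k + 2)·f(k+1) = (k + 4)·f(k) + (k + 2/5).
d = 2 from the (1,1,1) case.
Match coefficients ⇒ f(k) = k**2/5.
Certificate R = B(k−1)f/C = k**2*(k + 4)/(5*k + 2) gives s_k = 4*k**2/((k + 2)*(k + 3)).
s_(k+1) − s_k = 4*(5*k + 2)/(k**3 + 9*k**2 + 26*k + 24) = t_k.
Evaluate s at k=9 and k=2: 27/11 and 4/5; difference 91/55.

Σ = 91/55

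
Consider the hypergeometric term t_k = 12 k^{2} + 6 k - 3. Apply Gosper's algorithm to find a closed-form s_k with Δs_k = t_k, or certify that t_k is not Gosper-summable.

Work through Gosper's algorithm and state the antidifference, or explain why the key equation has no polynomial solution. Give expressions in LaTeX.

Ratio r(k) = (4*k**2 + 10*k + 5)/(4*k**2 + 2*k - 1).
So A=1 and B=1, with C=k**2 + k/2 - 1/4.
Solve (1)·f(k+1) − (1)·f(k) = k**2 + k/2 - 1/4.
deg f ≤ 3 (via 0,0,2).
Solve for f: f(k) = k*(4*k**2 - 3*k - 4)/12 (degree 3 ≤ 3).
R(k) = B(k−1)·f(k)/C(k) = k*(4*k**2 - 3*k - 4)/(3*(4*k**2 + 2*k - 1)); s_k = R·t_k = k*(4*k**2 - 3*k - 4).
Δs = 12*k**2 + 6*k - 3, as required.

s_k = k \left(4 k^{2} - 3 k - 4\right)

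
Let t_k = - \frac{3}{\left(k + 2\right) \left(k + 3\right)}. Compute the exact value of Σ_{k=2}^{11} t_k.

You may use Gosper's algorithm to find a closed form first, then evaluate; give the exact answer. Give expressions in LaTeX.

Σ = -15/28

Compute t_(k+1)/t_k: get (k + 2)/(k + 4).
A = k + 2, B = k + 4, C = 1.
Need (k + 2)·f(k+1) − (k + 3)·f(k) = 1.
deg f ≤ 1 (via 1,1,0).
Solve for f: f(k) = k/2 (degree 1 ≤ 1).
Then R = B(k−1)f/C = k*(k + 3)/2, so s_k = R(k)·t_k = -3*k/(2*k + 4).
Check: Δs_k = -3/(k**2 + 5*k + 6). ✓
Σ_(k=2)^(11) t_k = s_(12) − s_(2) = -9/7 − (-3/4) = -15/28.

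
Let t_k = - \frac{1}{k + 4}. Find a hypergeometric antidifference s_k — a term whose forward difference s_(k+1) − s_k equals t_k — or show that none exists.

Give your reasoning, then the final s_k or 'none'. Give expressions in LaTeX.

Ratio r(k) = (k + 4)/(k + 5).
A = k + 4, B = k + 5, C = 1.
Need (k + 4)·f(k+1) − (k + 4)·f(k) = 1.
Bound: deg f ≤ 0.
f = c0 ⇒ A·f(k+1) − B(k−1)·f(k) − C = -1. The system {-1 = 0} is inconsistent; no antidifference.

none (Gosper's algorithm certifies no s_k)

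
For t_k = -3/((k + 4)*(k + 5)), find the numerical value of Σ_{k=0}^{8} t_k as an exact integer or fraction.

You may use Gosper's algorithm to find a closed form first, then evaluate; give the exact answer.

Compute t_(k+1)/t_k: get (k + 4)/(k + 6).
Take A(k)=k + 4, B(k)=k + 6, C(k)=1.
Solve (k + 4)·f(k+1) − (k + 5)·f(k) = 1.
d = 1 from the (1,1,0) case.
Match coefficients ⇒ f(k) = k/4.
So s_k = (B(k−1)f/C)·t_k = (k*(k + 5)/4)·t_k = -3*k/(4*k + 16).
s_(k+1) − s_k = -3/(k**2 + 9*k + 20) = t_k.
Telescoping: Σ = s_(9) − s_(0) = -27/52 − (0) = -27/52.

Σ = -27/52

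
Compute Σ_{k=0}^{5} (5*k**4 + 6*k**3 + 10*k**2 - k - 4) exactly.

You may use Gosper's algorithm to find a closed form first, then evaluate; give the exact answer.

Σ = 6756

t_(k+1)/t_k = (5*k**4 + 26*k**3 + 58*k**2 + 57*k + 16)/(5*k**4 + 6*k**3 + 10*k**2 - k - 4).
Take A(k)=1, B(k)=1, C(k)=k**4 + 6*k**3/5 + 2*k**2 - k/5 - 4/5.
Need (1)·f(k+1) − (1)·f(k) = k**4 + 6*k**3/5 + 2*k**2 - k/5 - 4/5.
deg f ≤ 5 (via 0,0,4).
Coefficient equations give f(k) = k*(k**4 - k**3 + 2*k**2 - 4*k - 2)/5.
Get s_k = R·t_k = k*(k**4 - k**3 + 2*k**2 - 4*k - 2) with R(k) = B(k−1)f(k)/C(k) = k*(k**4 - k**3 + 2*k**2 - 4*k - 2)/(5*k**4 + 6*k**3 + 10*k**2 - k - 4).
s_(k+1) − s_k = 5*k**4 + 6*k**3 + 10*k**2 - k - 4 = t_k.
Telescoping: Σ = s_(6) − s_(0) = 6756 − (0) = 6756.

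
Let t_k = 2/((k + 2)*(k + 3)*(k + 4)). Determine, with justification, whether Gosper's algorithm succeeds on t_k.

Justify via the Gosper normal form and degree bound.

Yes. s_k = k*(k + 5)/(6*(k + 2)*(k + 3)).

r(k) = (k + 2)/(k + 5) after simplifying.
So A=k + 2 and B=k + 5, with C=1.
Solve (k + 2)·f(k+1) − (k + 4)·f(k) = 1.
From deg A=1, deg B=1, deg C=0: d=2.
Solving with deg f ≤ 2: f(k) = k*(k + 5)/12.
R(k) = B(k−1)·f(k)/C(k) = k*(k + 4)*(k + 5)/12; s_k = R·t_k = k*(k + 5)/(6*(k + 2)*(k + 3)).
Check: Δs_k = 2/(k**3 + 9*k**2 + 26*k + 24). ✓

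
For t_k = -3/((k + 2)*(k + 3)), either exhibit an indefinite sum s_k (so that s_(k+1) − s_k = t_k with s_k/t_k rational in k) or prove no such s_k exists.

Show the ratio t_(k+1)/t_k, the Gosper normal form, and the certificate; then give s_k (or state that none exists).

s_k = -3*k/(2*k + 4)

Ratio r(k) = (k + 2)/(k + 4).
Factor: A=k + 2; B=k + 4; C=1.
Solve (k + 2)·f(k+1) − (k + 3)·f(k) = 1.
d = 1 from the (1,1,0) case.
Solve for f: f(k) = k/2 (degree 1 ≤ 1).
So s_k = (B(k−1)f/C)·t_k = (k*(k + 3)/2)·t_k = -3*k/(2*k + 4).
Check: Δs_k = -3/(k**2 + 5*k + 6). ✓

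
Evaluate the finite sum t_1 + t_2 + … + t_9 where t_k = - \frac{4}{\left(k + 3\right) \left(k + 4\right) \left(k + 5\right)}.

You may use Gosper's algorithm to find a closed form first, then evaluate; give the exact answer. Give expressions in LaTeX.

r(k) = (k + 3)/(k + 6) after simplifying.
So A=k + 3 and B=k + 6, with C=1.
Key eq: (k + 3)·f(k+1) = (k + 5)·f(k) + (1).
Degrees (1,1,0) ⇒ d ≤ 2.
A polynomial solution: f(k) = k*(k + 7)/24.
Certificate R = B(k−1)f/C = k*(k + 5)*(k + 7)/24 gives s_k = k*(-k - 7)/(6*(k + 3)*(k + 4)).
s_(k+1) − s_k = -4/(k**3 + 12*k**2 + 47*k + 60) = t_k.
Telescoping: Σ = s_(10) − s_(1) = -85/546 − (-1/15) = -81/910.

Σ = -81/910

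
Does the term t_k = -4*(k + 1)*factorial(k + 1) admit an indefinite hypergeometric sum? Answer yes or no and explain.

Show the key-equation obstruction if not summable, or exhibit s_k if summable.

Yes. s_k = -4*factorial(k + 1).

Step 1: r(k) = (k + 2)**2/(k + 1).
Factor: A=k + 2; B=1; C=k + 1.
Solve (k + 2)·f(k+1) − (1)·f(k) = k + 1.
d = 0 from the (1,0,1) case.
Solving with deg f ≤ 0: f(k) = 1.
Then R = B(k−1)f/C = 1/(k + 1), so s_k = R(k)·t_k = -4*factorial(k + 1).
Δs = -4*(k + 1)*factorial(k + 1), as required.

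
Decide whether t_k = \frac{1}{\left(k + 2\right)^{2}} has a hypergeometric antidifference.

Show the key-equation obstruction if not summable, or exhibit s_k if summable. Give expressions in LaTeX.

No. Not Gosper-summable.

t_(k+1)/t_k = (k + 2)**2/(k + 3)**2.
Normal form (A,B,C) = (k**2 + 4*k + 4, k**2 + 6*k + 9, 1).
Solve (k**2 + 4*k + 4)·f(k+1) − (k**2 + 4*k + 4)·f(k) = 1.
From deg A=2, deg B=2, deg C=0: d=0.
Write f(k) = c0. Then LHS − RHS = -1, requiring -1 = 0: contradictory. No certificate.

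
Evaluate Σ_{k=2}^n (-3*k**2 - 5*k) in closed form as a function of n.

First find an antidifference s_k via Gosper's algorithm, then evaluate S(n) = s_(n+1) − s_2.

The ratio is (3*k**2 + 11*k + 8)/(k*(3*k + 5)).
Gosper form: A/B · C(k+1)/C(k) with A=1, B=1, C=k**2 + 5*k/3.
Need (1)·f(k+1) − (1)·f(k) = k**2 + 5*k/3.
deg f ≤ 3 (via 0,0,2).
Solve for f: f(k) = k*(k - 1)*(k + 2)/3 (degree 3 ≤ 3).
R(k) = B(k−1)·f(k)/C(k) = (k - 1)*(k + 2)/(3*k + 5); s_k = R·t_k = k*(-k**2 - k + 2).
s_(k+1) − s_k = k*(-3*k - 5) = t_k.
s_(n+1) = n*(-n**2 - 4*n - 3) and s_(2) = -8, so S(n) = -n**3 - 4*n**2 - 3*n + 8.

S(n) = -n**3 - 4*n**2 - 3*n + 8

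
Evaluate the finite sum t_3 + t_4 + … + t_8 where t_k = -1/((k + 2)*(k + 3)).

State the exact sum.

Step 1: r(k) = (k + 2)/(k + 4).
Normal form (A,B,C) = (k + 2, k + 4, 1).
Key eq: (k + 2)·f(k+1) = (k + 3)·f(k) + (1).
Degrees (1,1,0) ⇒ d ≤ 1.
Match coefficients ⇒ f(k) = k/2.
Then R = B(k−1)f/C = k*(k + 3)/2, so s_k = R(k)·t_k = -k/(2*k + 4).
s_(k+1) − s_k = -1/(k**2 + 5*k + 6) = t_k.
Telescoping: Σ = s_(9) − s_(3) = -9/22 − (-3/10) = -6/55.

Σ = -6/55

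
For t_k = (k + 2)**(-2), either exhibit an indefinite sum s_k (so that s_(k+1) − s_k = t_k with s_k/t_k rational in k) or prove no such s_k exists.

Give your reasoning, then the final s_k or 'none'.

none (Gosper's algorithm certifies no s_k)

t_(k+1)/t_k = (k + 2)**2/(k + 3)**2.
A = k**2 + 4*k + 4, B = k**2 + 6*k + 9, C = 1.
Need (k**2 + 4*k + 4)·f(k+1) − (k**2 + 4*k + 4)·f(k) = 1.
Degrees (2,2,0) ⇒ d ≤ 0.
f = c0 ⇒ A·f(k+1) − B(k−1)·f(k) − C = -1. The system {-1 = 0} is inconsistent; no antidifference.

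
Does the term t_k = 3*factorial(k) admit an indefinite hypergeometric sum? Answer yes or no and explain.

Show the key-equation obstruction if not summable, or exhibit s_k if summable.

Step 1: r(k) = k + 1.
A = k + 1, B = 1, C = 1.
Set up (k + 1)·f(k+1) − (1)·f(k) − (1) = 0.
d = -1 from the (1,0,0) case.
d = -1 < 0 ⇒ no nonzero polynomial f; not summable.

No — negative degree bound, so no certificate f.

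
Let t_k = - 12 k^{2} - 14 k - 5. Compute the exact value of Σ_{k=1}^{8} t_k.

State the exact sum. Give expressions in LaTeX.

Σ = -2992

The ratio is (12*k**2 + 38*k + 31)/(12*k**2 + 14*k + 5).
So A=1 and B=1, with C=k**2 + 7*k/6 + 5/12.
Solve (1)·f(k+1) − (1)·f(k) = k**2 + 7*k/6 + 5/12.
deg f ≤ 3 (via 0,0,2).
Solving with deg f ≤ 3: f(k) = k**2*(4*k + 1)/12.
R(k) = B(k−1)·f(k)/C(k) = k**2*(4*k + 1)/(12*k**2 + 14*k + 5); s_k = R·t_k = k**2*(-4*k - 1).
Verify: -12*k**2 - 14*k - 5 matches t_k.
Σ_(k=1)^(8) t_k = s_(9) − s_(1) = -2997 − (-5) = -2992.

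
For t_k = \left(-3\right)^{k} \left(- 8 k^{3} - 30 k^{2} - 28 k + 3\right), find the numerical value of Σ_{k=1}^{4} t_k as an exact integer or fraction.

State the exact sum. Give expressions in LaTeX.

The ratio is 3*(-8*k**3 - 54*k**2 - 112*k - 63)/(8*k**3 + 30*k**2 + 28*k - 3).
A = -3, B = 1, C = k**3 + 15*k**2/4 + 7*k/2 - 3/8.
Set up (-3)·f(k+1) − (1)·f(k) − (k**3 + 15*k**2/4 + 7*k/2 - 3/8) = 0.
From deg A=0, deg B=0, deg C=3: d=3.
Solve for f: f(k) = -(k - 1)*(k + 1)*(2*k + 3)/8 (degree 3 ≤ 3).
Certificate R = B(k−1)f/C = -(k - 1)*(k + 1)*(2*k + 3)/(8*k**3 + 30*k**2 + 28*k - 3) gives s_k = (-3)**k*(2*k**3 + 3*k**2 - 2*k - 3).
Δs = (-3)**k*(-8*k**3 - 30*k**2 - 28*k + 3), as required.
Sum = s_(5) − s_(1); s_(5) = -75816, s_(1) = 0 ⇒ -75816.

Σ = -75816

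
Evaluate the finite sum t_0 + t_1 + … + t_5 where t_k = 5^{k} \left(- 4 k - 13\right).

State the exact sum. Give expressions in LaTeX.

The ratio is 5*(4*k + 17)/(4*k + 13).
Normal form (A,B,C) = (5, 1, k + 13/4).
Set up (5)·f(k+1) − (1)·f(k) − (k + 13/4) = 0.
Degrees (0,0,1) ⇒ d ≤ 1.
Coefficient equations give f(k) = (k + 2)/4.
R(k) = B(k−1)·f(k)/C(k) = (k + 2)/(4*k + 13); s_k = R·t_k = 5**k*(-k - 2).
s_(k+1) − s_k = 5**k*(-4*k - 13) = t_k.
Σ_(k=0)^(5) t_k = s_(6) − s_(0) = -125000 − (-2) = -124998.

Σ = -124998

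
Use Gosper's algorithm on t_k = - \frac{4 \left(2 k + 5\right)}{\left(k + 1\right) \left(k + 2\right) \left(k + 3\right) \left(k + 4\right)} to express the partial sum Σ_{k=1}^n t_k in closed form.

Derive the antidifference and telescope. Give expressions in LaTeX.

S(n) = \frac{n \left(- n - 6\right)}{2 \left(n^{2} + 6 n + 8\right)}

Step 1: r(k) = (k + 1)*(2*k + 7)/((k + 5)*(2*k + 5)).
So A=k + 1 and B=k + 5, with C=k + 5/2.
f must satisfy (k + 1)·f(k+1) − (k + 4)·f(k) = k + 5/2.
d = 3 from the (1,1,1) case.
A polynomial solution: f(k) = k*(k + 2)*(k + 4)/6.
R(k) = B(k−1)·f(k)/C(k) = k*(k + 2)*(k + 4)**2/(3*(2*k + 5)); s_k = R·t_k = 4*k*(-k - 4)/(3*(k**2 + 4*k + 3)).
Check: Δs_k = 4*(-2*k - 5)/(k**4 + 10*k**3 + 35*k**2 + 50*k + 24). ✓
Σ_(k=1)^n t_k = s_(n+1) − s_(1) = (4*(-n**2 - 6*n - 5)/(3*(n**2 + 6*n + 8))) − (-5/6), i.e. n*(-n - 6)/(2*(n**2 + 6*n + 8)).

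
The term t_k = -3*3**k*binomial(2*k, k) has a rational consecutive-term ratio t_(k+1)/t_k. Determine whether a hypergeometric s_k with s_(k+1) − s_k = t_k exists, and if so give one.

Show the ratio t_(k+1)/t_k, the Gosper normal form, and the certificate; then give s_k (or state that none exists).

none (Gosper's algorithm certifies no s_k)

Step 1: r(k) = 6*(2*k + 1)/(k + 1).
A = 12*k + 6, B = k + 1, C = 1.
Solve (12*k + 6)·f(k+1) − (k)·f(k) = 1.
d = -1 from the (1,1,0) case.
Negative degree bound (-1): no f exists, t_k not Gosper-summable.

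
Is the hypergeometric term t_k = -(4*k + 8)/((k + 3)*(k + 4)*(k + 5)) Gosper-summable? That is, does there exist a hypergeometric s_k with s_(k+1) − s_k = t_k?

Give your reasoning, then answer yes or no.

Yes. s_k = -k*(5*k + 11)/(6*(k + 3)*(k + 4)).

Step 1: r(k) = (k + 3)**2/((k + 2)*(k + 6)).
Take A(k)=k + 3, B(k)=k + 6, C(k)=k + 2.
Solve (k + 3)·f(k+1) − (k + 5)·f(k) = k + 2.
Bound: deg f ≤ 2.
Coefficient equations give f(k) = k*(5*k + 11)/24.
So s_k = (B(k−1)f/C)·t_k = (k*(k + 5)*(5*k + 11)/(24*(k + 2)))·t_k = -k*(5*k + 11)/(6*(k + 3)*(k + 4)).
s_(k+1) − s_k = 4*(-k - 2)/(k**3 + 12*k**2 + 47*k + 60) = t_k.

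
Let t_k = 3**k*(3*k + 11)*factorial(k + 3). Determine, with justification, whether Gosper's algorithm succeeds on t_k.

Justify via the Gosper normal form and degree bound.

t_(k+1)/t_k = 3*(k + 4)*(3*k + 14)/(3*k + 11).
Gosper form: A/B · C(k+1)/C(k) with A=3*k + 12, B=1, C=k + 11/3.
Need (3*k + 12)·f(k+1) − (1)·f(k) = k + 11/3.
Bound: deg f ≤ 0.
Match coefficients ⇒ f(k) = 1/3.
So s_k = (B(k−1)f/C)·t_k = (1/(3*k + 11))·t_k = 3**k*factorial(k + 3).
Verify: 3**k*(3*k + 11)*factorial(k + 3) matches t_k.

Yes. s_k = 3**k*factorial(k + 3).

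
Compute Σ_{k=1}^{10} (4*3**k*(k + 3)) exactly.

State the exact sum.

Σ = 4428660

Compute t_(k+1)/t_k: get 3*(k + 4)/(k + 3).
Factor: A=3; B=1; C=k + 3.
Need (3)·f(k+1) − (1)·f(k) = k + 3.
Bound: deg f ≤ 1.
A polynomial solution: f(k) = (2*k + 3)/4.
R(k) = B(k−1)·f(k)/C(k) = (2*k + 3)/(4*(k + 3)); s_k = R·t_k = 3**k*(2*k + 3).
Verify: 4*3**k*(k + 3) matches t_k.
Evaluate s at k=11 and k=1: 4428675 and 15; difference 4428660.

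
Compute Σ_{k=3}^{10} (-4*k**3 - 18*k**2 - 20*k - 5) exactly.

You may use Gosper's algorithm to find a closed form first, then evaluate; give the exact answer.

Compute t_(k+1)/t_k: get (4*k**3 + 30*k**2 + 68*k + 47)/(4*k**3 + 18*k**2 + 20*k + 5).
So A=1 and B=1, with C=k**3 + 9*k**2/2 + 5*k + 5/4.
f must satisfy (1)·f(k+1) − (1)·f(k) = k**3 + 9*k**2/2 + 5*k + 5/4.
deg f ≤ 4 (via 0,0,3).
Solving with deg f ≤ 4: f(k) = k*(k**3 + 4*k**2 + 2*k - 2)/4.
Certificate R = B(k−1)f/C = k*(k**3 + 4*k**2 + 2*k - 2)/(4*k**3 + 18*k**2 + 20*k + 5) gives s_k = k*(-k**3 - 4*k**2 - 2*k + 2).
s_(k+1) − s_k = -4*k**3 - 18*k**2 - 20*k - 5 = t_k.
Telescoping: Σ = s_(11) − s_(3) = -20185 − (-201) = -19984.

Σ = -19984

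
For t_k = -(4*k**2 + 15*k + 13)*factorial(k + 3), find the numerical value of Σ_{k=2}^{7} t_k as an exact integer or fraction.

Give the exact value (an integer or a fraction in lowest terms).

Σ = -1237419960

Step 1: r(k) = (k + 4)*(15*k + 4*(k + 1)**2 + 28)/(4*k**2 + 15*k + 13).
A = k + 4, B = 1, C = k**2 + 15*k/4 + 13/4.
Set up (k + 4)·f(k+1) − (1)·f(k) − (k**2 + 15*k/4 + 13/4) = 0.
d = 1 from the (1,0,2) case.
Match coefficients ⇒ f(k) = (4*k - 1)/4.
R(k) = B(k−1)·f(k)/C(k) = (4*k - 1)/(4*k**2 + 15*k + 13); s_k = R·t_k = -(4*k - 1)*factorial(k + 3).
s_(k+1) − s_k = -(4*k**2 + 15*k + 13)*factorial(k + 3) = t_k.
Evaluate s at k=8 and k=2: -1237420800 and -840; difference -1237419960.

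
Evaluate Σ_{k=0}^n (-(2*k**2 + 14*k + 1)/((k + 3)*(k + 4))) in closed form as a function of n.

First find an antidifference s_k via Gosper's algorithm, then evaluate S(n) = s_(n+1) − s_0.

Ratio r(k) = (k + 3)*(14*k + 2*(k + 1)**2 + 15)/((k + 5)*(2*k**2 + 14*k + 1)).
So A=k + 3 and B=k + 5, with C=k**2 + 7*k + 1/2.
f must satisfy (k + 3)·f(k+1) − (k + 4)·f(k) = k**2 + 7*k + 1/2.
deg f ≤ 2 (via 1,1,2).
A polynomial solution: f(k) = k*(6*k - 5)/6.
Then R = B(k−1)f/C = k*(k + 4)*(6*k - 5)/(3*(2*k**2 + 14*k + 1)), so s_k = R(k)·t_k = k*(5 - 6*k)/(3*(k + 3)).
Check: Δs_k = (-2*k**2 - 14*k - 1)/(k**2 + 7*k + 12). ✓
s_(n+1) = (-6*n**2 - 7*n - 1)/(3*(n + 4)) and s_(0) = 0, so S(n) = (-6*n**2 - 7*n - 1)/(3*(n + 4)).

S(n) = (-6*n**2 - 7*n - 1)/(3*(n + 4))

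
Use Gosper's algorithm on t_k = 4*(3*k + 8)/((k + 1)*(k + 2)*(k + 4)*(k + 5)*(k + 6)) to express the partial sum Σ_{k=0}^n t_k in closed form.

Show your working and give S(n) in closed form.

S(n) = (n**3 + 13*n**2 + 52*n + 40)/(5*(n**3 + 13*n**2 + 52*n + 60))

The ratio is (k + 1)*(k + 4)*(3*k + 11)/((k + 3)*(k + 7)*(3*k + 8)).
A = k + 1, B = k + 7, C = k**2 + 17*k/3 + 8.
Key eq: (k + 1)·f(k+1) = (k + 6)·f(k) + (k**2 + 17*k/3 + 8).
From deg A=1, deg B=1, deg C=2: d=5.
Solve for f: f(k) = k*(k + 2)*(k + 3)*(k**2 + 10*k + 29)/60 (degree 5 ≤ 5).
Get s_k = R·t_k = k*(k**2 + 10*k + 29)/(5*(k**3 + 10*k**2 + 29*k + 20)) with R(k) = B(k−1)f(k)/C(k) = k*(k + 2)*(k + 6)*(k**2 + 10*k + 29)/(20*(3*k + 8)).
Check: Δs_k = 4*(3*k + 8)/(k**5 + 18*k**4 + 121*k**3 + 372*k**2 + 508*k + 240). ✓
Telescope: S(n) = s_(n+1) − s_(0) = (n**3 + 13*n**2 + 52*n + 40)/(5*(n**3 + 13*n**2 + 52*n + 60)) − (0) = (n**3 + 13*n**2 + 52*n + 40)/(5*(n**3 + 13*n**2 + 52*n + 60)).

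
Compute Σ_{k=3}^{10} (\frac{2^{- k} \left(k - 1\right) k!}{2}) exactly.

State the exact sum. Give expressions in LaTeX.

Step 1: r(k) = k*(k + 1)/(2*(k - 1)).
A = k/2 + 1/2, B = 1, C = k - 1.
f must satisfy (k/2 + 1/2)·f(k+1) − (1)·f(k) = k - 1.
From deg A=1, deg B=0, deg C=1: d=0.
A polynomial solution: f(k) = 2.
Get s_k = R·t_k = factorial(k)/2**k with R(k) = B(k−1)f(k)/C(k) = 2/(k - 1).
s_(k+1) − s_k = (k - 1)*factorial(k)/(2*2**k) = t_k.
Sum = s_(11) − s_(3); s_(11) = 155925/8, s_(3) = 3/4 ⇒ 155919/8.

Σ = 155919/8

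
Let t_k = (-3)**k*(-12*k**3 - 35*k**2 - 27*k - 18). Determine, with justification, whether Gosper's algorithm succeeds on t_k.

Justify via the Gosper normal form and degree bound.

t_(k+1)/t_k = 3*(-12*k**3 - 71*k**2 - 133*k - 92)/(12*k**3 + 35*k**2 + 27*k + 18).
Factor: A=-3; B=1; C=k**3 + 35*k**2/12 + 9*k/4 + 3/2.
Set up (-3)·f(k+1) − (1)·f(k) − (k**3 + 35*k**2/12 + 9*k/4 + 3/2) = 0.
deg f ≤ 3 (via 0,0,3).
Solving with deg f ≤ 3: f(k) = -(3*k**3 + 2*k**2 - 3*k + 3)/12.
Certificate R = B(k−1)f/C = -(3*k**3 + 2*k**2 - 3*k + 3)/(12*k**3 + 35*k**2 + 27*k + 18) gives s_k = (-3)**k*(3*k**3 + 2*k**2 - 3*k + 3).
s_(k+1) − s_k = (-3)**k*(-12*k**3 - 35*k**2 - 27*k - 18) = t_k.

Yes. s_k = (-3)**k*(3*k**3 + 2*k**2 - 3*k + 3).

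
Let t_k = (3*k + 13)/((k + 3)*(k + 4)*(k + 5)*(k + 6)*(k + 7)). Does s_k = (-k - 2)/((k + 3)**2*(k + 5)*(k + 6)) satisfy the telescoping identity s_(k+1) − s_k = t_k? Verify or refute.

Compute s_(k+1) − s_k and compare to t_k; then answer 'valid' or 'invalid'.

s_(k+1) = (-k - 3)/((k + 4)**2*(k + 6)*(k + 7))
s_(k+1) − s_k = ((k + 2)*(k + 4)**2*(k + 7) - (k + 3)**3*(k + 5))/((k + 3)**2*(k + 4)**2*(k + 5)*(k + 6)*(k + 7))
(s_(k+1) − s_k) − t_k = (-4*k**2 - 33*k - 67)/(k**7 + 32*k**6 + 432*k**5 + 3190*k**4 + 13919*k**3 + 35898*k**2 + 50688*k + 30240)

Invalid: residual (-4*k**2 - 33*k - 67)/(k**7 + 32*k**6 + 432*k**5 + 3190*k**4 + 13919*k**3 + 35898*k**2 + 50688*k + 30240) ≠ 0.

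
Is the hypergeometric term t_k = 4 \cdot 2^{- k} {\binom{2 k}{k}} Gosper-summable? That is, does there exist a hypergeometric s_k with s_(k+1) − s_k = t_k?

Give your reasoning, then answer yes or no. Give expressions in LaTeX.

No. Not Gosper-summable.

Compute t_(k+1)/t_k: get (2*k + 1)/(k + 1).
A = 2*k + 1, B = k + 1, C = 1.
Key eq: (2*k + 1)·f(k+1) = (k)·f(k) + (1).
deg f ≤ -1 (via 1,1,0).
Bound -1 < 0, so the key equation has no polynomial solution.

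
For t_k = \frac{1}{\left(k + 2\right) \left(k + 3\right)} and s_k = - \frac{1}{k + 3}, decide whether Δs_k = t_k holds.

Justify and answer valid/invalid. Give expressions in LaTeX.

s_(k+1) = -1/(k + 4)
s_(k+1) − s_k = 1/((k + 3)*(k + 4))
(s_(k+1) − s_k) − t_k = -2/(k**3 + 9*k**2 + 26*k + 24)

Invalid: residual - \frac{2}{k^{3} + 9 k^{2} + 26 k + 24} ≠ 0.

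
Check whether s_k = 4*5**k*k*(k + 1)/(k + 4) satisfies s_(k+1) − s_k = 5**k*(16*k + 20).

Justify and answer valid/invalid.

Invalid: residual 48*5**k*(-k**2 - 5*k - 5)/(k**2 + 9*k + 20) ≠ 0.

s_(k+1) = 20*5**k*(k + 1)*(k + 2)/(k + 5)
s_(k+1) − s_k = 4*5**k*(k + 1)*(-k*(k + 5) + 5*(k + 2)*(k + 4))/((k + 4)*(k + 5))
(s_(k+1) − s_k) − t_k = 48*5**k*(-k**2 - 5*k - 5)/(k**2 + 9*k + 20)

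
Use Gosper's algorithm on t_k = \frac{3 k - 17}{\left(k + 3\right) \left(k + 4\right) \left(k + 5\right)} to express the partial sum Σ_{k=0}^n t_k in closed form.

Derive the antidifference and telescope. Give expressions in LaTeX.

S(n) = \frac{- n^{2} - 18 n - 17}{3 \left(n^{2} + 9 n + 20\right)}

Ratio r(k) = (k + 3)*(3*k - 14)/((k + 6)*(3*k - 17)).
So A=k + 3 and B=k + 6, with C=k - 17/3.
f must satisfy (k + 3)·f(k+1) − (k + 5)·f(k) = k - 17/3.
From deg A=1, deg B=1, deg C=1: d=2.
Solve for f: f(k) = -k*(k + 16)/9 (degree 2 ≤ 2).
Certificate R = B(k−1)f/C = -k*(k + 5)*(k + 16)/(3*(3*k - 17)) gives s_k = k*(-k - 16)/(3*(k + 3)*(k + 4)).
s_(k+1) − s_k = (3*k - 17)/(k**3 + 12*k**2 + 47*k + 60) = t_k.
s_(n+1) = (-n**2 - 18*n - 17)/(3*(n**2 + 9*n + 20)) and s_(0) = 0, so S(n) = (-n**2 - 18*n - 17)/(3*(n**2 + 9*n + 20)).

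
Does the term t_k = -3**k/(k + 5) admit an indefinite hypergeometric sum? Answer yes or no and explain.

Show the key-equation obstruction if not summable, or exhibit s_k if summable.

The ratio is 3*(k + 5)/(k + 6).
A = 3*k + 15, B = k + 6, C = 1.
Set up (3*k + 15)·f(k+1) − (k + 5)·f(k) − (1) = 0.
d = -1 from the (1,1,0) case.
Bound -1 < 0, so the key equation has no polynomial solution.

No. Not Gosper-summable.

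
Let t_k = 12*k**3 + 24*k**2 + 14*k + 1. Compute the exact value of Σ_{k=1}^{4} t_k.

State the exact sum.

Step 1: r(k) = (12*k**3 + 60*k**2 + 98*k + 51)/(12*k**3 + 24*k**2 + 14*k + 1).
Gosper form: A/B · C(k+1)/C(k) with A=1, B=1, C=k**3 + 2*k**2 + 7*k/6 + 1/12.
Set up (1)·f(k+1) − (1)·f(k) − (k**3 + 2*k**2 + 7*k/6 + 1/12) = 0.
Bound: deg f ≤ 4.
Solving with deg f ≤ 4: f(k) = k*(3*k**3 + 2*k**2 - 2*k - 2)/12.
Get s_k = R·t_k = k*(3*k**3 + 2*k**2 - 2*k - 2) with R(k) = B(k−1)f(k)/C(k) = k*(3*k**3 + 2*k**2 - 2*k - 2)/(12*k**3 + 24*k**2 + 14*k + 1).
s_(k+1) − s_k = 12*k**3 + 24*k**2 + 14*k + 1 = t_k.
Sum = s_(5) − s_(1); s_(5) = 2065, s_(1) = 1 ⇒ 2064.

Σ = 2064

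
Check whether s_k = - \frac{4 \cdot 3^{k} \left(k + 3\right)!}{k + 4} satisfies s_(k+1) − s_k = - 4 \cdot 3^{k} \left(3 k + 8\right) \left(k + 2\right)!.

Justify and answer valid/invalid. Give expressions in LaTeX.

Invalid: residual \frac{4 \cdot 3^{k} \left(3 k^{2} + 20 k + 31\right) \left(k + 2\right)!}{\left(k + 4\right) \left(k + 5\right)} ≠ 0.

s_(k+1) = -12*3**k*factorial(k + 4)/(k + 5)
s_(k+1) − s_k = -4*3**k*(3*k**2 + 23*k + 43)*factorial(k + 3)/((k + 4)*(k + 5))
(s_(k+1) − s_k) − t_k = 4*3**k*(3*k**2 + 20*k + 31)*factorial(k + 2)/((k + 4)*(k + 5))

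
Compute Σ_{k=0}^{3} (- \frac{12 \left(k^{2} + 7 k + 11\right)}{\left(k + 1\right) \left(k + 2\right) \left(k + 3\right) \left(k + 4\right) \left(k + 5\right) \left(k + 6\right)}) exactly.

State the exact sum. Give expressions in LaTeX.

Σ = -16/63

r(k) = (k + 1)*(7*k + (k + 1)**2 + 18)/((k + 7)*(k**2 + 7*k + 11)) after simplifying.
A = k + 1, B = k + 7, C = k**2 + 7*k + 11.
Key eq: (k + 1)·f(k+1) = (k + 6)·f(k) + (k**2 + 7*k + 11).
d = 5 from the (1,1,2) case.
Coefficient equations give f(k) = k*(k + 2)*(k + 4)*(k**2 + 9*k + 23)/45.
So s_k = (B(k−1)f/C)·t_k = (k*(k + 2)*(k + 4)*(k + 6)*(k**2 + 9*k + 23)/(45*(k**2 + 7*k + 11)))·t_k = 4*k*(-k**2 - 9*k - 23)/(15*(k**3 + 9*k**2 + 23*k + 15)).
Δs = 12*(-k**2 - 7*k - 11)/(k**6 + 21*k**5 + 175*k**4 + 735*k**3 + 1624*k**2 + 1764*k + 720), as required.
Σ_(k=0)^(3) t_k = s_(4) − s_(0) = -16/63 − (0) = -16/63.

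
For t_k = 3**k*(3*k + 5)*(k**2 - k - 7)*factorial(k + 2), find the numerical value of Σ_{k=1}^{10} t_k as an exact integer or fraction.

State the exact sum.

Σ = 83835452077977672

t_(k+1)/t_k = 3*(k + 3)*(3*k + 8)*(k - (k + 1)**2 + 8)/((3*k + 5)*(-k**2 + k + 7)).
So A=3*k + 9 and B=1, with C=k**3 + 2*k**2/3 - 26*k/3 - 35/3.
Need (3*k + 9)·f(k+1) − (1)·f(k) = k**3 + 2*k**2/3 - 26*k/3 - 35/3.
Bound: deg f ≤ 2.
Match coefficients ⇒ f(k) = (k**2 - 4*k - 1)/3.
Get s_k = R·t_k = 3**k*(k**2 - 4*k - 1)*factorial(k + 2) with R(k) = B(k−1)f(k)/C(k) = (k**2 - 4*k - 1)/((3*k + 5)*(k**2 - k - 7)).
Check: Δs_k = 3**k*(3*k + 5)*(k**2 - k - 7)*factorial(k + 2). ✓
Telescoping: Σ = s_(11) − s_(1) = 83835452077977600 − (-72) = 83835452077977672.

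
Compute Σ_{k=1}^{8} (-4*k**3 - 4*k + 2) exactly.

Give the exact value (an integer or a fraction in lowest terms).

Σ = -5312

t_(k+1)/t_k = (2*k + 2*(k + 1)**3 + 1)/(2*k**3 + 2*k - 1).
So A=1 and B=1, with C=k**3 + k - 1/2.
Solve (1)·f(k+1) − (1)·f(k) = k**3 + k - 1/2.
From deg A=0, deg B=0, deg C=3: d=4.
Solve for f: f(k) = k*(k**3 - 2*k**2 + 3*k - 4)/4 (degree 4 ≤ 4).
So s_k = (B(k−1)f/C)·t_k = (k*(k**3 - 2*k**2 + 3*k - 4)/(2*(2*k**3 + 2*k - 1)))·t_k = k*(-k**3 + 2*k**2 - 3*k + 4).
s_(k+1) − s_k = -4*k**3 - 4*k + 2 = t_k.
Evaluate s at k=9 and k=1: -5310 and 2; difference -5312.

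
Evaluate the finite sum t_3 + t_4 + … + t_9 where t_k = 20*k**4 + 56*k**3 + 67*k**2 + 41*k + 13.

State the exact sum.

Σ = 439789

r(k) = (20*k**4 + 136*k**3 + 355*k**2 + 423*k + 197)/(20*k**4 + 56*k**3 + 67*k**2 + 41*k + 13) after simplifying.
Factor: A=1; B=1; C=k**4 + 14*k**3/5 + 67*k**2/20 + 41*k/20 + 13/20.
Need (1)·f(k+1) − (1)·f(k) = k**4 + 14*k**3/5 + 67*k**2/20 + 41*k/20 + 13/20.
Degrees (0,0,4) ⇒ d ≤ 5.
Solving with deg f ≤ 5: f(k) = k*(4*k**4 + 4*k**3 + k**2 + k + 3)/20.
Certificate R = B(k−1)f/C = k*(4*k**4 + 4*k**3 + k**2 + k + 3)/(20*k**4 + 56*k**3 + 67*k**2 + 41*k + 13) gives s_k = k*(4*k**4 + 4*k**3 + k**2 + k + 3).
s_(k+1) − s_k = 20*k**4 + 56*k**3 + 67*k**2 + 41*k + 13 = t_k.
Σ_(k=3)^(9) t_k = s_(10) − s_(3) = 441130 − (1341) = 439789.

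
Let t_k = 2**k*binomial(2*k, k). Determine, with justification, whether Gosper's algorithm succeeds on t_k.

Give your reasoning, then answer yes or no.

No — t_k has no hypergeometric antidifference.

r(k) = 4*(2*k + 1)/(k + 1) after simplifying.
So A=8*k + 4 and B=k + 1, with C=1.
Need (8*k + 4)·f(k+1) − (k)·f(k) = 1.
d = -1 from the (1,1,0) case.
d = -1 < 0 ⇒ no nonzero polynomial f; not summable.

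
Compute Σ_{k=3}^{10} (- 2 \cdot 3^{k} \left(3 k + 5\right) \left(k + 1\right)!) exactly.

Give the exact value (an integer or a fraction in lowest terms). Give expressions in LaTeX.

Σ = -169707392869104

Step 1: r(k) = 3*(k + 2)*(3*k + 8)/(3*k + 5).
So A=3*k + 6 and B=1, with C=k + 5/3.
Need (3*k + 6)·f(k+1) − (1)·f(k) = k + 5/3.
Bound: deg f ≤ 0.
Match coefficients ⇒ f(k) = 1/3.
Get s_k = R·t_k = -2*3**k*factorial(k + 1) with R(k) = B(k−1)f(k)/C(k) = 1/(3*k + 5).
Δs = -2*3**k*(3*k + 5)*factorial(k + 1), as required.
Telescoping: Σ = s_(11) − s_(3) = -169707392870400 − (-1296) = -169707392869104.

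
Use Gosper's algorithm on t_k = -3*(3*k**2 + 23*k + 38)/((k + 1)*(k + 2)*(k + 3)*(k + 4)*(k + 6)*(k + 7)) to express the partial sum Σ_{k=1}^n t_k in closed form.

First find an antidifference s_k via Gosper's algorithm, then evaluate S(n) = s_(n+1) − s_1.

S(n) = 3*n*(-n**2 - 13*n - 50)/(56*(n**3 + 13*n**2 + 50*n + 56))

The ratio is (k + 1)*(k + 6)*(23*k + 3*(k + 1)**2 + 61)/((k + 5)*(k + 8)*(3*k**2 + 23*k + 38)).
A = k + 1, B = k + 8, C = k**3 + 38*k**2/3 + 51*k + 190/3.
Key eq: (k + 1)·f(k+1) = (k + 7)·f(k) + (k**3 + 38*k**2/3 + 51*k + 190/3).
deg f ≤ 6 (via 1,1,3).
Solve for f: f(k) = k*(k + 2)*(k + 4)*(k + 5)*(k**2 + 10*k + 27)/54 (degree 6 ≤ 6).
Get s_k = R·t_k = k*(-k**2 - 10*k - 27)/(6*(k**3 + 10*k**2 + 27*k + 18)) with R(k) = B(k−1)f(k)/C(k) = k*(k + 2)*(k + 4)*(k + 7)*(k**2 + 10*k + 27)/(18*(3*k**2 + 23*k + 38)).
Check: Δs_k = 3*(-3*k**2 - 23*k - 38)/(k**6 + 23*k**5 + 207*k**4 + 925*k**3 + 2144*k**2 + 2412*k + 1008). ✓
Evaluate: s_(n+1) = (-n**3 - 13*n**2 - 50*n - 38)/(6*(n**3 + 13*n**2 + 50*n + 56)); subtract s_(1) = -19/168 ⇒ S(n) = 3*n*(-n**2 - 13*n - 50)/(56*(n**3 + 13*n**2 + 50*n + 56)).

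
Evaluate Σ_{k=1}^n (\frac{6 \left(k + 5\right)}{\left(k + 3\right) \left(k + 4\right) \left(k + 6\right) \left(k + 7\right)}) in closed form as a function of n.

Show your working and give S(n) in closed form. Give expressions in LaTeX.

t_(k+1)/t_k = (k + 3)*(k + 6)**2/((k + 5)**2*(k + 8)).
Normal form (A,B,C) = (k + 3, k + 8, k**2 + 10*k + 25).
Key eq: (k + 3)·f(k+1) = (k + 7)·f(k) + (k**2 + 10*k + 25).
Degrees (1,1,2) ⇒ d ≤ 4.
Solving with deg f ≤ 4: f(k) = k*(k + 4)*(k + 5)*(k + 9)/36.
Certificate R = B(k−1)f/C = k*(k + 4)*(k + 7)*(k + 9)/(36*(k + 5)) gives s_k = k*(k + 9)/(6*(k**2 + 9*k + 18)).
Check: Δs_k = 6*(k + 5)/(k**4 + 20*k**3 + 145*k**2 + 450*k + 504). ✓
s_(n+1) = (n**2 + 11*n + 10)/(6*(n**2 + 11*n + 28)) and s_(1) = 5/84, so S(n) = 3*n*(n + 11)/(28*(n**2 + 11*n + 28)).

S(n) = \frac{3 n \left(n + 11\right)}{28 \left(n^{2} + 11 n + 28\right)}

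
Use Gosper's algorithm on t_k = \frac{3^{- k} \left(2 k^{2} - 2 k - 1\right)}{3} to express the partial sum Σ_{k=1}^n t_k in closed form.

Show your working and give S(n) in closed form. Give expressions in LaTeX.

S(n) = 3^{- n - 1} \left(3^{n} - n^{2} - 2 n - 1\right)

r(k) = (2*k**2 + 2*k - 1)/(3*(2*k**2 - 2*k - 1)) after simplifying.
Normal form (A,B,C) = (1/3, 1, k**2 - k - 1/2).
Need (1/3)·f(k+1) − (1)·f(k) = k**2 - k - 1/2.
Degrees (0,0,2) ⇒ d ≤ 2.
Solve for f: f(k) = -3*k**2/2 (degree 2 ≤ 2).
Then R = B(k−1)f/C = -3*k**2/(2*k**2 - 2*k - 1), so s_k = R(k)·t_k = -k**2/3**k.
Δs = (3*k**2 - (k + 1)**2)/(3*3**k), as required.
Σ_(k=1)^n t_k = s_(n+1) − s_(1) = (3**(-n - 1)*(-n**2 - 2*n - 1)) − (-1/3), i.e. 3**(-n - 1)*(3**n - n**2 - 2*n - 1).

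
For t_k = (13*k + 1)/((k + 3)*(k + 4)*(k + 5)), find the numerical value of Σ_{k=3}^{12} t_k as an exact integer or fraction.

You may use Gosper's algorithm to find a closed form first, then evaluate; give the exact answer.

Step 1: r(k) = (k + 3)*(13*k + 14)/((k + 6)*(13*k + 1)).
Factor: A=k + 3; B=k + 6; C=k + 1/13.
Need (k + 3)·f(k+1) − (k + 5)·f(k) = k + 1/13.
d = 2 from the (1,1,1) case.
Solve for f: f(k) = k*(5*k - 4)/39 (degree 2 ≤ 2).
So s_k = (B(k−1)f/C)·t_k = (k*(k + 5)*(5*k - 4)/(3*(13*k + 1)))·t_k = k*(5*k - 4)/(3*(k + 3)*(k + 4)).
Verify: (13*k + 1)/(k**3 + 12*k**2 + 47*k + 60) matches t_k.
Telescoping: Σ = s_(13) − s_(3) = 793/816 − (11/42) = 4055/5712.

Σ = 4055/5712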